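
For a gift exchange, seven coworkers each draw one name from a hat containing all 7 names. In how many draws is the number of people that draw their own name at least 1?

3186

# with exactly i fixed is C(7,i)·!(7-i); sum over i=1..7:
  i=1: C(7,1)·!6 = 7·265 = 1855
  i=2: C(7,2)·!5 = 21·44 = 924
  i=3: C(7,3)·!4 = 35·9 = 315
  i=4: C(7,4)·!3 = 35·2 = 70
  i=5: C(7,5)·!2 = 21·1 = 21
  i=6: C(7,6)·!1 = 7·0 = 0
  i=7: C(7,7)·!0 = 1·1 = 1
Total = 3186.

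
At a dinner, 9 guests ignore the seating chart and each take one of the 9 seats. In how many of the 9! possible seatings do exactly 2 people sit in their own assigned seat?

66744

Choose which 2 of the 9 are fixed: C(9,2) = 36.
The remaining 7 must be deranged: !7 = 1854.
Total: 36 × 1854 = 66744.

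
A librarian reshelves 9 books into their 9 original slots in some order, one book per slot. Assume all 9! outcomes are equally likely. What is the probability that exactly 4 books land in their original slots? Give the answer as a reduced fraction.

11/720

Favorable outcomes: C(9,4)·!5 = 126·44 = 5544.
Total outcomes: 9! = 362880.
Probability = 5544/362880 = 11/720.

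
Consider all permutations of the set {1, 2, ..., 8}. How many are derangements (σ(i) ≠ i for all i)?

14833

!8 = 8! · Σ_{k=0}^{8} (-1)^k/k!
= 8! - 8!/1! + 8!/2! - 8!/3! + 8!/4! - 8!/5! + 8!/6! - 8!/7! + 8!/8!
= 40320 - 40320 + 20160 - 6720 + 1680 - 336 + 56 - 8 + 1
= 14833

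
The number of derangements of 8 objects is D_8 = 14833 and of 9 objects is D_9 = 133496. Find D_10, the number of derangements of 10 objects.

D_10 = (10-1)·(D_9 + D_8) = 9·(133496 + 14833) = 9·148329 = 1334961.

1334961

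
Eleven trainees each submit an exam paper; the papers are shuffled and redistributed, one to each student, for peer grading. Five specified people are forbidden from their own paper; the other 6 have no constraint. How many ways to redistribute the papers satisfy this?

25022880

Let A_j be the event that the j-th constrained one is fixed. By inclusion-exclusion over the 5 events:
Σ_{j=0}^{5} (-1)^j C(5,j)(11-j)!
= C(5,0)·11! - C(5,1)·10! + C(5,2)·9! - C(5,3)·8! + C(5,4)·7! - C(5,5)·6!
= 39916800 - 18144000 + 3628800 - 403200 + 25200 - 720
= 25022880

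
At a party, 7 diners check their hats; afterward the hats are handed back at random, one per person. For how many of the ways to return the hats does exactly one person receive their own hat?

1855

Choose which one of the 7 is fixed: C(7,1) = 7.
The other 6 form a derangement: !6 = 265.
Total: 7 × 265 = 1855.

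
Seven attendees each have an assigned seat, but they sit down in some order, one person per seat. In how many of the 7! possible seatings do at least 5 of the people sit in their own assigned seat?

22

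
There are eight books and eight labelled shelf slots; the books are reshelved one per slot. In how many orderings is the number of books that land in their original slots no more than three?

Sum C(8,i)·!(8-i) for i = 0..3:
  i=0: C(8,0)·!8 = 1·14833 = 14833
  i=1: C(8,1)·!7 = 8·1854 = 14832
  i=2: C(8,2)·!6 = 28·265 = 7420
  i=3: C(8,3)·!5 = 56·44 = 2464
Total = 39549.

39549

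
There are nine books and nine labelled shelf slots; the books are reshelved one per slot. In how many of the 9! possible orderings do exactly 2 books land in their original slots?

Pick the 2 fixed positions: C(9,2) = 36 ways.
The other 7 form a derangement: !7 = 1854.
Total: 36 × 1854 = 66744.

66744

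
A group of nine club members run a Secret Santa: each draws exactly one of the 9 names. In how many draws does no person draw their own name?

133496

!9 is the nearest integer to 9!/e.
9! = 362880, and 362880/e ≈ 133496.09, so !9 = 133496.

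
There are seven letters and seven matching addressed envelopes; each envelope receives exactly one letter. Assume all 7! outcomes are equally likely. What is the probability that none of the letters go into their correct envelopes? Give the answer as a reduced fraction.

103/280

Favorable outcomes: !7 = 1854.
Total outcomes: 7! = 5040.
Probability = 1854/5040 = 103/280.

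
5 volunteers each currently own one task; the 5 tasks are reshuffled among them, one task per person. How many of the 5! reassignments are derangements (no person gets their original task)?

Recurrence: !5 = 5·!4 + (-1)^5.
!5 = 5·9 - 1 = 44

44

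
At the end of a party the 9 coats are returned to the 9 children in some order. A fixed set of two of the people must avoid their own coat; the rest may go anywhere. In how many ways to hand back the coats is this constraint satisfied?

287280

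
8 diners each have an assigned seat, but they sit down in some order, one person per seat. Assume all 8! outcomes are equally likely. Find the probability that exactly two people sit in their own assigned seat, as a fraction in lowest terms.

Favorable outcomes: C(8,2)·!6 = 28·265 = 7420.
Total outcomes: 8! = 40320.
Probability = 7420/40320 = 53/288.

53/288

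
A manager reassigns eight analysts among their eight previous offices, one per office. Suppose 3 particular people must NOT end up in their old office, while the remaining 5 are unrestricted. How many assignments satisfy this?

27240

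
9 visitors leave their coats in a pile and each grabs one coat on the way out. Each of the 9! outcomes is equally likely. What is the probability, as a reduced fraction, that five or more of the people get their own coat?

1339/362880

Favorable outcomes: Σ_{i≥5} C(9,i)·!(9-i) = 126·9 + 84·2 + 36·1 + 9·0 + 1·1 = 1339.
Total outcomes: 9! = 362880.
Probability = 1339/362880 = 1339/362880.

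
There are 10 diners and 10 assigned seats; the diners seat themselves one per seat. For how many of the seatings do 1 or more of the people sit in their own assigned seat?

# with exactly i fixed is C(10,i)·!(10-i); sum over i=1..10:
  i=1: C(10,1)·!9 = 10·133496 = 1334960
  i=2: C(10,2)·!8 = 45·14833 = 667485
  i=3: C(10,3)·!7 = 120·1854 = 222480
  i=4: C(10,4)·!6 = 210·265 = 55650
  i=5: C(10,5)·!5 = 252·44 = 11088
  i=6: C(10,6)·!4 = 210·9 = 1890
  i=7: C(10,7)·!3 = 120·2 = 240
  i=8: C(10,8)·!2 = 45·1 = 45
  i=9: C(10,9)·!1 = 10·0 = 0
  i=10: C(10,10)·!0 = 1·1 = 1
Total = 2293839.

2293839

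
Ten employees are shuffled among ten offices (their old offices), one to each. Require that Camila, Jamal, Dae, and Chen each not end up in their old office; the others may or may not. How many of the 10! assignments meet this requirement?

2399760

Inclusion-exclusion on the 4 forbidden self-matches:
Σ_{j=0}^{4} (-1)^j C(4,j)(10-j)!
= C(4,0)·10! - C(4,1)·9! + C(4,2)·8! - C(4,3)·7! + C(4,4)·6!
= 3628800 - 1451520 + 241920 - 20160 + 720
= 2399760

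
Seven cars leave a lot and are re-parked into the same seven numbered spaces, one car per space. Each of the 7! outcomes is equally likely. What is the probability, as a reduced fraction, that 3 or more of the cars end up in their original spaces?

407/5040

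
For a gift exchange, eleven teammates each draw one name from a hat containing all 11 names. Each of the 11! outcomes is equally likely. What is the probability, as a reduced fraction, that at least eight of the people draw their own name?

193/19958400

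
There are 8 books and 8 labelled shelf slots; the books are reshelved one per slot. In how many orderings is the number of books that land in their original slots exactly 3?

2464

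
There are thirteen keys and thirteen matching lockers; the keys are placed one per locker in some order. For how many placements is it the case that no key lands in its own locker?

Use !n = (n-1)(!(n-1) + !(n-2)).
!13 = 12·(176214841 + 14684570) = 12·190899411 = 2290792932

2290792932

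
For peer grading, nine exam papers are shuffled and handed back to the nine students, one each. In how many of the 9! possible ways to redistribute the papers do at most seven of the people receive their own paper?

362879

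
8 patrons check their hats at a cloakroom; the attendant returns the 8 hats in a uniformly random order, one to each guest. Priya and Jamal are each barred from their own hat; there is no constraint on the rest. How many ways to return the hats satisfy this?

30960

Inclusion-exclusion on the 2 forbidden self-matches:
Σ_{j=0}^{2} (-1)^j C(2,j)(8-j)!
= C(2,0)·8! - C(2,1)·7! + C(2,2)·6!
= 40320 - 10080 + 720
= 30960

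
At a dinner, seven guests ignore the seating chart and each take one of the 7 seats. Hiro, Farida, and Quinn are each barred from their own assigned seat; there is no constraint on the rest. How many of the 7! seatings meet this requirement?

3216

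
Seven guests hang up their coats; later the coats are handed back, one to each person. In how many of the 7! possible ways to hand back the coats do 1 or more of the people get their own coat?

3186

# with exactly i fixed is C(7,i)·!(7-i); sum over i=1..7:
  i=1: C(7,1)·!6 = 7·265 = 1855
  i=2: C(7,2)·!5 = 21·44 = 924
  i=3: C(7,3)·!4 = 35·9 = 315
  i=4: C(7,4)·!3 = 35·2 = 70
  i=5: C(7,5)·!2 = 21·1 = 21
  i=6: C(7,6)·!1 = 7·0 = 0
  i=7: C(7,7)·!0 = 1·1 = 1
Total = 3186.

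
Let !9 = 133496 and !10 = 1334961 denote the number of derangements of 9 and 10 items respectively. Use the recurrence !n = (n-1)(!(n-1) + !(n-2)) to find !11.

14684570

!11 = (11-1)·(!10 + !9) = 10·(1334961 + 133496) = 10·1468457 = 14684570.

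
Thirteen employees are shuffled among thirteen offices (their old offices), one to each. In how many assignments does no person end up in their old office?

2290792932

Use !n = (n-1)(!(n-1) + !(n-2)).
!13 = 12·(176214841 + 14684570) = 12·190899411 = 2290792932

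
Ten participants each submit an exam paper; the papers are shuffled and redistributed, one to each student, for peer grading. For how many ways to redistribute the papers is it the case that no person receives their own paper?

1334961

!10 = 10! · Σ_{k=0}^{10} (-1)^k/k!
= 10! - 10!/1! + 10!/2! - 10!/3! + 10!/4! - 10!/5! + 10!/6! - 10!/7! + 10!/8! - 10!/9! + 10!/10!
= 3628800 - 3628800 + 1814400 - 604800 + 151200 - 30240 + 5040 - 720 + 90 - 10 + 1
= 1334961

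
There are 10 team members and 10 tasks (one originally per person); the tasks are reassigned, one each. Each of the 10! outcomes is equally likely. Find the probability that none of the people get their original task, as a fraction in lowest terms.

16481/44800

Favorable outcomes: !10 = 1334961.
Total outcomes: 10! = 3628800.
Probability = 1334961/3628800 = 16481/44800.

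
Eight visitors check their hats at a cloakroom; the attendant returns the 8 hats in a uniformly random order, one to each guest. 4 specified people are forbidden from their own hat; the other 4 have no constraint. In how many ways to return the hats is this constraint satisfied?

Let A_j be the event that the j-th constrained one is fixed. By inclusion-exclusion over the 4 events:
Σ_{j=0}^{4} (-1)^j C(4,j)(8-j)!
= C(4,0)·8! - C(4,1)·7! + C(4,2)·6! - C(4,3)·5! + C(4,4)·4!
= 40320 - 20160 + 4320 - 480 + 24
= 24024

24024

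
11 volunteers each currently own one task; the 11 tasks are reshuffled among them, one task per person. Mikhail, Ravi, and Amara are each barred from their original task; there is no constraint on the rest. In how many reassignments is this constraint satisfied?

Let A_j be the event that the j-th constrained one is fixed. By inclusion-exclusion over the 3 events:
Σ_{j=0}^{3} (-1)^j C(3,j)(11-j)!
= C(3,0)·11! - C(3,1)·10! + C(3,2)·9! - C(3,3)·8!
= 39916800 - 10886400 + 1088640 - 40320
= 30078720

30078720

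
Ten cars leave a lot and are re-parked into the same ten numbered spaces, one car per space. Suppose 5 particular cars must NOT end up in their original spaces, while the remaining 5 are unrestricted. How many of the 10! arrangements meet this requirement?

2170680

Let A_j be the event that the j-th constrained one is fixed. By inclusion-exclusion over the 5 events:
Σ_{j=0}^{5} (-1)^j C(5,j)(10-j)!
= C(5,0)·10! - C(5,1)·9! + C(5,2)·8! - C(5,3)·7! + C(5,4)·6! - C(5,5)·5!
= 3628800 - 1814400 + 403200 - 50400 + 3600 - 120
= 2170680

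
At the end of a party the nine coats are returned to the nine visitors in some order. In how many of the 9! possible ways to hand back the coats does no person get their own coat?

!9 is the nearest integer to 9!/e.
9! = 362880, and 362880/e ≈ 133496.09, so !9 = 133496.

133496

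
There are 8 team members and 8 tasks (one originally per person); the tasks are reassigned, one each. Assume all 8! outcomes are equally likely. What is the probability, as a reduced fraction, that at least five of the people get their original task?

Favorable outcomes: Σ_{i≥5} C(8,i)·!(8-i) = 56·2 + 28·1 + 8·0 + 1·1 = 141.
Total outcomes: 8! = 40320.
Probability = 141/40320 = 47/13440.

47/13440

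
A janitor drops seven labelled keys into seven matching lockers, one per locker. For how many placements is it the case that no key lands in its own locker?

Use !n = (n-1)(!(n-1) + !(n-2)).
!7 = 6·(265 + 44) = 6·309 = 1854

1854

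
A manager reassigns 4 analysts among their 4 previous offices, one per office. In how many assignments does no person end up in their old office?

9

The subfactorial !4 = [4!/e] (nearest integer).
4! = 24, and 24/e ≈ 8.83, so !4 = 9.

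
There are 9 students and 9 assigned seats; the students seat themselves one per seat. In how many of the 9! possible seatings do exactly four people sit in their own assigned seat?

Choose which 4 of the 9 are fixed: C(9,4) = 126.
The remaining 5 must be deranged: !5 = 44.
Total: 126 × 44 = 5544.

5544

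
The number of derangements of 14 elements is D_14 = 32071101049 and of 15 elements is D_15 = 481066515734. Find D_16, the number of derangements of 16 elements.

7697064251745

D_16 = (16-1)·(D_15 + D_14) = 15·(481066515734 + 32071101049) = 15·513137616783 = 7697064251745.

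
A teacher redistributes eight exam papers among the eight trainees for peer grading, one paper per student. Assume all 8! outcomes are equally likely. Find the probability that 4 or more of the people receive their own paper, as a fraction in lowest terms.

257/13440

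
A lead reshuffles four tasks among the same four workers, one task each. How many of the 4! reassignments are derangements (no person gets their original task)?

!4 = 4! · Σ_{k=0}^{4} (-1)^k/k!
= 4! - 4!/1! + 4!/2! - 4!/3! + 4!/4!
= 24 - 24 + 12 - 4 + 1
= 9

9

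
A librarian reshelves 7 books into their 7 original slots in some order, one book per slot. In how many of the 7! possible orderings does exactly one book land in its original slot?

1855

Pick the single fixed position: C(7,1) = 7 ways.
The remaining 6 must be deranged: !6 = 265.
Total: 7 × 265 = 1855.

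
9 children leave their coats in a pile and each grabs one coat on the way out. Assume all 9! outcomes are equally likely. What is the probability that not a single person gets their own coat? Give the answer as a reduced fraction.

16687/45360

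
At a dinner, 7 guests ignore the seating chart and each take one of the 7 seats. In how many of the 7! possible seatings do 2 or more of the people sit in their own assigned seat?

1331

# with exactly i fixed is C(7,i)·!(7-i); sum over i=2..7:
  i=2: C(7,2)·!5 = 21·44 = 924
  i=3: C(7,3)·!4 = 35·9 = 315
  i=4: C(7,4)·!3 = 35·2 = 70
  i=5: C(7,5)·!2 = 21·1 = 21
  i=6: C(7,6)·!1 = 7·0 = 0
  i=7: C(7,7)·!0 = 1·1 = 1
Total = 1331.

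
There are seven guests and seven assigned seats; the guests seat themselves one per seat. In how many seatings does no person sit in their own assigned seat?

1854

The subfactorial !7 = [7!/e] (nearest integer).
7! = 5040, and 5040/e ≈ 1854.11, so !7 = 1854.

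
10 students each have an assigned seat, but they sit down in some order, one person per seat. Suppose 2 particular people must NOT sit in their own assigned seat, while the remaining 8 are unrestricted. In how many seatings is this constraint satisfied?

Inclusion-exclusion on the 2 forbidden self-matches:
Σ_{j=0}^{2} (-1)^j C(2,j)(10-j)!
= C(2,0)·10! - C(2,1)·9! + C(2,2)·8!
= 3628800 - 725760 + 40320
= 2943360

2943360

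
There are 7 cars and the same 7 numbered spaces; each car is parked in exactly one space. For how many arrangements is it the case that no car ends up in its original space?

1854

The number of derangements of 7 is !7 = Σ_{k=0}^{7} (-1)^k·7!/k!
= 7! - 7!/1! + 7!/2! - 7!/3! + 7!/4! - 7!/5! + 7!/6! - 7!/7!
= 5040 - 5040 + 2520 - 840 + 210 - 42 + 7 - 1
= 1854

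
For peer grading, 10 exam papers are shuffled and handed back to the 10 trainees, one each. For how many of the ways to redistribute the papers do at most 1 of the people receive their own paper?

2669921

Sum C(10,i)·!(10-i) for i = 0..1:
  i=0: C(10,0)·!10 = 1·1334961 = 1334961
  i=1: C(10,1)·!9 = 10·133496 = 1334960
Total = 2669921.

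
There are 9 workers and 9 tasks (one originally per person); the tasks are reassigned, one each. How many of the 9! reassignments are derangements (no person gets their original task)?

133496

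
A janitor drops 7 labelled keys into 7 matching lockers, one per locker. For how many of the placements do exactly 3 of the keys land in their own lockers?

Pick the 3 fixed positions: C(7,3) = 35 ways.
The remaining 4 must be deranged: !4 = 9.
Total: 35 × 9 = 315.

315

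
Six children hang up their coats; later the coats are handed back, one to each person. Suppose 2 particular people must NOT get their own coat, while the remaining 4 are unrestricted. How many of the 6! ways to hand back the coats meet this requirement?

Inclusion-exclusion on the 2 forbidden self-matches:
Σ_{j=0}^{2} (-1)^j C(2,j)(6-j)!
= C(2,0)·6! - C(2,1)·5! + C(2,2)·4!
= 720 - 240 + 24
= 504

504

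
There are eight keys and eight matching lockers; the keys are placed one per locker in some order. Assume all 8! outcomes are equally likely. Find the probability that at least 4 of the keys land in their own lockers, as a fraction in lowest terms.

Favorable outcomes: Σ_{i≥4} C(8,i)·!(8-i) = 70·9 + 56·2 + 28·1 + 8·0 + 1·1 = 771.
Total outcomes: 8! = 40320.
Probability = 771/40320 = 257/13440.

257/13440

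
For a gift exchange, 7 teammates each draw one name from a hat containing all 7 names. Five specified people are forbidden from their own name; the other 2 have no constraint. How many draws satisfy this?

Let A_j be the event that the j-th constrained one is fixed. By inclusion-exclusion over the 5 events:
Σ_{j=0}^{5} (-1)^j C(5,j)(7-j)!
= C(5,0)·7! - C(5,1)·6! + C(5,2)·5! - C(5,3)·4! + C(5,4)·3! - C(5,5)·2!
= 5040 - 3600 + 1200 - 240 + 30 - 2
= 2428

2428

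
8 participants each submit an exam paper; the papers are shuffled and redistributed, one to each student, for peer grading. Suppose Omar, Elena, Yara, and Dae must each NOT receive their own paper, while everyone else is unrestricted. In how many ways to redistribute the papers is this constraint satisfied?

24024

Let A_j be the event that the j-th constrained one is fixed. By inclusion-exclusion over the 4 events:
Σ_{j=0}^{4} (-1)^j C(4,j)(8-j)!
= C(4,0)·8! - C(4,1)·7! + C(4,2)·6! - C(4,3)·5! + C(4,4)·4!
= 40320 - 20160 + 4320 - 480 + 24
= 24024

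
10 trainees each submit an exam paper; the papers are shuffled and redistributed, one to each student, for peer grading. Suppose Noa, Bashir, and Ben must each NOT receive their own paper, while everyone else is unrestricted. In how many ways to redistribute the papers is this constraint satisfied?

Let A_j be the event that the j-th constrained one is fixed. By inclusion-exclusion over the 3 events:
Σ_{j=0}^{3} (-1)^j C(3,j)(10-j)!
= C(3,0)·10! - C(3,1)·9! + C(3,2)·8! - C(3,3)·7!
= 3628800 - 1088640 + 120960 - 5040
= 2656080

2656080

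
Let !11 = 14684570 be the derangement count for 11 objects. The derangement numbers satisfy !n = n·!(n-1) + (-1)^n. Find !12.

176214841

!12 = 12·14684570 + 1 = 176214841.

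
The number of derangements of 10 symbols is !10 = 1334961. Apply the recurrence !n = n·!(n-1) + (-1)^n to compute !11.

14684570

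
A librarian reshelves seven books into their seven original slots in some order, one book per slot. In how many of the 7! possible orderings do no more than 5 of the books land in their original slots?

# with exactly i fixed is C(7,i)·!(7-i); sum over i=0..5:
  i=0: C(7,0)·!7 = 1·1854 = 1854
  i=1: C(7,1)·!6 = 7·265 = 1855
  i=2: C(7,2)·!5 = 21·44 = 924
  i=3: C(7,3)·!4 = 35·9 = 315
  i=4: C(7,4)·!3 = 35·2 = 70
  i=5: C(7,5)·!2 = 21·1 = 21
Total = 5039.

5039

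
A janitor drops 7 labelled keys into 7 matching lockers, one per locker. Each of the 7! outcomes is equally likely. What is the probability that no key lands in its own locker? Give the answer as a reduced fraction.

103/280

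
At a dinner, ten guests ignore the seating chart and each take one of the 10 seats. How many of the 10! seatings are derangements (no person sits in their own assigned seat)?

1334961

By inclusion-exclusion, !10 = Σ (-1)^k · 10!/k! for k=0..10
= 10! - 10!/1! + 10!/2! - 10!/3! + 10!/4! - 10!/5! + 10!/6! - 10!/7! + 10!/8! - 10!/9! + 10!/10!
= 3628800 - 3628800 + 1814400 - 604800 + 151200 - 30240 + 5040 - 720 + 90 - 10 + 1
= 1334961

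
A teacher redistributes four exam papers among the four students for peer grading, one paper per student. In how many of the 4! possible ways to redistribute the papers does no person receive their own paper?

By inclusion-exclusion, !4 = Σ (-1)^k · 4!/k! for k=0..4
= 4! - 4!/1! + 4!/2! - 4!/3! + 4!/4!
= 24 - 24 + 12 - 4 + 1
= 9

9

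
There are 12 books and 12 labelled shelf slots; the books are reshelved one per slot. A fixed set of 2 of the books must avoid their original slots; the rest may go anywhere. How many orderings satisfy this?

Inclusion-exclusion on the 2 forbidden self-matches:
Σ_{j=0}^{2} (-1)^j C(2,j)(12-j)!
= C(2,0)·12! - C(2,1)·11! + C(2,2)·10!
= 479001600 - 79833600 + 3628800
= 402796800

402796800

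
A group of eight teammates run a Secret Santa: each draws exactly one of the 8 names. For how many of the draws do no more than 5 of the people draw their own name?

40291

# with exactly i fixed is C(8,i)·!(8-i); sum over i=0..5:
  i=0: C(8,0)·!8 = 1·14833 = 14833
  i=1: C(8,1)·!7 = 8·1854 = 14832
  i=2: C(8,2)·!6 = 28·265 = 7420
  i=3: C(8,3)·!5 = 56·44 = 2464
  i=4: C(8,4)·!4 = 70·9 = 630
  i=5: C(8,5)·!3 = 56·2 = 112
Total = 40291.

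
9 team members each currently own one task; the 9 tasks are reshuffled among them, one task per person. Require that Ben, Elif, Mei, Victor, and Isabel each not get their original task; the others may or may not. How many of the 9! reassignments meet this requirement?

205056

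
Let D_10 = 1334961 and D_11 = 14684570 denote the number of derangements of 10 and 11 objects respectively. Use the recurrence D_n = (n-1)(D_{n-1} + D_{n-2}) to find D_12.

176214841

D_12 = (12-1)·(D_11 + D_10) = 11·(14684570 + 1334961) = 11·16019531 = 176214841.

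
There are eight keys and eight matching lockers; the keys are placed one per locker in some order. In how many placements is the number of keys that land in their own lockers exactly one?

Pick the single fixed position: C(8,1) = 8 ways.
The other 7 form a derangement: !7 = 1854.
Total: 8 × 1854 = 14832.

14832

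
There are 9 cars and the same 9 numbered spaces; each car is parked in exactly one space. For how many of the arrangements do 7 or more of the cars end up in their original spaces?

37

Sum C(9,i)·!(9-i) for i = 7..9:
  i=7: C(9,7)·!2 = 36·1 = 36
  i=8: C(9,8)·!1 = 9·0 = 0
  i=9: C(9,9)·!0 = 1·1 = 1
Total = 37.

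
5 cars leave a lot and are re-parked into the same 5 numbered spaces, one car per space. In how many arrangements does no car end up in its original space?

44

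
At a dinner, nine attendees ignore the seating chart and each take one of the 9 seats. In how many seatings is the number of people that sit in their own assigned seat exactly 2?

Choose which 2 of the 9 are fixed: C(9,2) = 36.
The other 7 form a derangement: !7 = 1854.
Total: 36 × 1854 = 66744.

66744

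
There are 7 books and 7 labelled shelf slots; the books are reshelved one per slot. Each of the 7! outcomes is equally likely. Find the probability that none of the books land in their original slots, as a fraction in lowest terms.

103/280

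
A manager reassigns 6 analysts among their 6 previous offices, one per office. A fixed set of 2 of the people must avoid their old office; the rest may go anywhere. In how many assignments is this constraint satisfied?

504

Inclusion-exclusion on the 2 forbidden self-matches:
Σ_{j=0}^{2} (-1)^j C(2,j)(6-j)!
= C(2,0)·6! - C(2,1)·5! + C(2,2)·4!
= 720 - 240 + 24
= 504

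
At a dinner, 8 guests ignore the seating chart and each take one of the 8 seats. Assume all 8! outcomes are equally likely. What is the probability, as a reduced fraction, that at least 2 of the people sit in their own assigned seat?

2131/8064

Favorable outcomes: Σ_{i≥2} C(8,i)·!(8-i) = 28·265 + 56·44 + 70·9 + 56·2 + 28·1 + 8·0 + 1·1 = 10655.
Total outcomes: 8! = 40320.
Probability = 10655/40320 = 2131/8064.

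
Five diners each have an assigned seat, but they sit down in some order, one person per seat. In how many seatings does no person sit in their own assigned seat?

The subfactorial !5 = [5!/e] (nearest integer).
5! = 120, and 120/e ≈ 44.15, so !5 = 44.

44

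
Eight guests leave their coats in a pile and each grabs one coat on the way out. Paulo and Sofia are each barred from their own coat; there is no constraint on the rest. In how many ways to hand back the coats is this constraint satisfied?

30960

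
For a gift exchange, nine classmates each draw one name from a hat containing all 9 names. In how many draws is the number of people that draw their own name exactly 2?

66744

Pick the 2 fixed positions: C(9,2) = 36 ways.
The other 7 form a derangement: !7 = 1854.
Total: 36 × 1854 = 66744.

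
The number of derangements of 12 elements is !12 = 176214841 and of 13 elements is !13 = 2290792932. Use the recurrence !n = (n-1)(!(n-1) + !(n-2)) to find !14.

!14 = (14-1)·(!13 + !12) = 13·(2290792932 + 176214841) = 13·2467007773 = 32071101049.

32071101049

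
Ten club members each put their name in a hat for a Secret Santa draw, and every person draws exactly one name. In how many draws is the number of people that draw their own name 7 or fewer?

Sum C(10,i)·!(10-i) for i = 0..7:
  i=0: C(10,0)·!10 = 1·1334961 = 1334961
  i=1: C(10,1)·!9 = 10·133496 = 1334960
  i=2: C(10,2)·!8 = 45·14833 = 667485
  i=3: C(10,3)·!7 = 120·1854 = 222480
  i=4: C(10,4)·!6 = 210·265 = 55650
  i=5: C(10,5)·!5 = 252·44 = 11088
  i=6: C(10,6)·!4 = 210·9 = 1890
  i=7: C(10,7)·!3 = 120·2 = 240
Total = 3628754.

3628754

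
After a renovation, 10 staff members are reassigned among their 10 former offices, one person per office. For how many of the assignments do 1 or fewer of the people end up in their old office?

# with exactly i fixed is C(10,i)·!(10-i); sum over i=0..1:
  i=0: C(10,0)·!10 = 1·1334961 = 1334961
  i=1: C(10,1)·!9 = 10·133496 = 1334960
Total = 2669921.

2669921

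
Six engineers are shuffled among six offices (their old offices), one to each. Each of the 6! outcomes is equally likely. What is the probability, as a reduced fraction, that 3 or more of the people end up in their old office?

Favorable outcomes: Σ_{i≥3} C(6,i)·!(6-i) = 20·2 + 15·1 + 6·0 + 1·1 = 56.
Total outcomes: 6! = 720.
Probability = 56/720 = 7/90.

7/90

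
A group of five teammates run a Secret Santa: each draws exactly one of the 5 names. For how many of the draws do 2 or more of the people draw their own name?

Sum C(5,i)·!(5-i) for i = 2..5:
  i=2: C(5,2)·!3 = 10·2 = 20
  i=3: C(5,3)·!2 = 10·1 = 10
  i=4: C(5,4)·!1 = 5·0 = 0
  i=5: C(5,5)·!0 = 1·1 = 1
Total = 31.

31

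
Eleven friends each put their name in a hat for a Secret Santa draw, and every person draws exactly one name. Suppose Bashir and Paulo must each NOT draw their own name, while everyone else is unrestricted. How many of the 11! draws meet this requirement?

33022080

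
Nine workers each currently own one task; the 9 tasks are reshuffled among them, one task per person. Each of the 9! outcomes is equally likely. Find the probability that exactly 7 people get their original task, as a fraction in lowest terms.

Favorable outcomes: C(9,7)·!2 = 36·1 = 36.
Total outcomes: 9! = 362880.
Probability = 36/362880 = 1/10080.

1/10080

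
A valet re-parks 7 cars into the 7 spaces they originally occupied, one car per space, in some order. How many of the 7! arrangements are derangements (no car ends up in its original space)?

1854

Recurrence: !7 = 6·(!6 + !5).
!7 = 6·(265 + 44) = 6·309 = 1854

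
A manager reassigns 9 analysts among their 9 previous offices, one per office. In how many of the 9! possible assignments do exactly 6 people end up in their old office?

168

Choose which 6 of the 9 are fixed: C(9,6) = 84.
The other 3 form a derangement: !3 = 2.
Total: 84 × 2 = 168.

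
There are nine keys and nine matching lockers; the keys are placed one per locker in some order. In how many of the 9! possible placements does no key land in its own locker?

133496

!9 = 9! · Σ_{k=0}^{9} (-1)^k/k!
= 9! - 9!/1! + 9!/2! - 9!/3! + 9!/4! - 9!/5! + 9!/6! - 9!/7! + 9!/8! - 9!/9!
= 362880 - 362880 + 181440 - 60480 + 15120 - 3024 + 504 - 72 + 9 - 1
= 133496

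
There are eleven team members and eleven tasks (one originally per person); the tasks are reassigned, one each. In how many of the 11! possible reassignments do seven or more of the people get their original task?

# with exactly i fixed is C(11,i)·!(11-i); sum over i=7..11:
  i=7: C(11,7)·!4 = 330·9 = 2970
  i=8: C(11,8)·!3 = 165·2 = 330
  i=9: C(11,9)·!2 = 55·1 = 55
  i=10: C(11,10)·!1 = 11·0 = 0
  i=11: C(11,11)·!0 = 1·1 = 1
Total = 3356.

3356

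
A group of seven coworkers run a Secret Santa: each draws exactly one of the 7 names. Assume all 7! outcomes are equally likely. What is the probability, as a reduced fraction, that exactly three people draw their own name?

1/16

Favorable outcomes: C(7,3)·!4 = 35·9 = 315.
Total outcomes: 7! = 5040.
Probability = 315/5040 = 1/16.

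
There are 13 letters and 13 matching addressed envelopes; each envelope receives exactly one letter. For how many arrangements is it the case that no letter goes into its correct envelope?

2290792932

The subfactorial !13 = [13!/e] (nearest integer).
13! = 6227020800, and 6227020800/e ≈ 2290792932.07, so !13 = 2290792932.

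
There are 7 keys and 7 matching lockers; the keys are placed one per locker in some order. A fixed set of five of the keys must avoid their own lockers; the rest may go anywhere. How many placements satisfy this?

2428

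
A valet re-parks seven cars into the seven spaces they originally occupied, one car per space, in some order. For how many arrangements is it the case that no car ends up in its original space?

!7 is the nearest integer to 7!/e.
7! = 5040, and 5040/e ≈ 1854.11, so !7 = 1854.

1854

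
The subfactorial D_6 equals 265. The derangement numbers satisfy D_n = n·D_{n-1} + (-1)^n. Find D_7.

1854

D_7 = 7·265 - 1 = 1854.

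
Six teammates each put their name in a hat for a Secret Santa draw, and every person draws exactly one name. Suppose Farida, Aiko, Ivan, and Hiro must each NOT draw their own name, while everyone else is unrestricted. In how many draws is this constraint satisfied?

362

Let A_j be the event that the j-th constrained one is fixed. By inclusion-exclusion over the 4 events:
Σ_{j=0}^{4} (-1)^j C(4,j)(6-j)!
= C(4,0)·6! - C(4,1)·5! + C(4,2)·4! - C(4,3)·3! + C(4,4)·2!
= 720 - 480 + 144 - 24 + 2
= 362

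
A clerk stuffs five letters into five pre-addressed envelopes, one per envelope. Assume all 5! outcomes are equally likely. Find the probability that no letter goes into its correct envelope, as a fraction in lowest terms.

11/30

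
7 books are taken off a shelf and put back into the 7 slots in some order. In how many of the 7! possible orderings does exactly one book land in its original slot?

Pick the single fixed position: C(7,1) = 7 ways.
The remaining 6 must be deranged: !6 = 265.
Total: 7 × 265 = 1855.

1855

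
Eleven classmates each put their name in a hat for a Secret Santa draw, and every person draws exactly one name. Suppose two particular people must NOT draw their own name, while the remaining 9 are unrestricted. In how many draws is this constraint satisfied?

33022080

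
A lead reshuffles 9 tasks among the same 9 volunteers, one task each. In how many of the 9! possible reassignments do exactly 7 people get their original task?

Pick the 7 fixed positions: C(9,7) = 36 ways.
The remaining 2 must be deranged: !2 = 1.
Total: 36 × 1 = 36.

36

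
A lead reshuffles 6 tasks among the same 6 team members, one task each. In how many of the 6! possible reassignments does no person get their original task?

265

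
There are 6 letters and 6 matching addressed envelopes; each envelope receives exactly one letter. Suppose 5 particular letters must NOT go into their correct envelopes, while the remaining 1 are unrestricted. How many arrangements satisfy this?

Inclusion-exclusion on the 5 forbidden self-matches:
Σ_{j=0}^{5} (-1)^j C(5,j)(6-j)!
= C(5,0)·6! - C(5,1)·5! + C(5,2)·4! - C(5,3)·3! + C(5,4)·2! - C(5,5)·1!
= 720 - 600 + 240 - 60 + 10 - 1
= 309

309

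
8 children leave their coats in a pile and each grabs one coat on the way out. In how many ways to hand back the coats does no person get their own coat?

14833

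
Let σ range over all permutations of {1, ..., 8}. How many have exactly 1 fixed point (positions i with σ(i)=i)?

14832

Pick the single fixed position: C(8,1) = 8 ways.
The remaining 7 must be deranged: !7 = 1854.
Total: 8 × 1854 = 14832.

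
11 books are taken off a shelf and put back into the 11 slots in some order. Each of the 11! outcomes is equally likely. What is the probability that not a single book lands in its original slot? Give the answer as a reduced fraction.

Favorable outcomes: !11 = 14684570.
Total outcomes: 11! = 39916800.
Probability = 14684570/39916800 = 1468457/3991680.

1468457/3991680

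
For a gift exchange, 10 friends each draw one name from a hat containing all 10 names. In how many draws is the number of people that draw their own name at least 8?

46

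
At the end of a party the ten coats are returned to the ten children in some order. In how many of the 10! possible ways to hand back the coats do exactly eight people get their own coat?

45

Pick the 8 fixed positions: C(10,8) = 45 ways.
The remaining 2 must be deranged: !2 = 1.
Total: 45 × 1 = 45.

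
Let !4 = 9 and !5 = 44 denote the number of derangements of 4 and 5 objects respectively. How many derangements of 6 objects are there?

!6 = (6-1)·(!5 + !4) = 5·(44 + 9) = 5·53 = 265.

265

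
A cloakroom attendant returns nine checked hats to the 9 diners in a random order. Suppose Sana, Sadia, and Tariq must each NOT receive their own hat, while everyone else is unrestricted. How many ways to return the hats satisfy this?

256320

Let A_j be the event that the j-th constrained one is fixed. By inclusion-exclusion over the 3 events:
Σ_{j=0}^{3} (-1)^j C(3,j)(9-j)!
= C(3,0)·9! - C(3,1)·8! + C(3,2)·7! - C(3,3)·6!
= 362880 - 120960 + 15120 - 720
= 256320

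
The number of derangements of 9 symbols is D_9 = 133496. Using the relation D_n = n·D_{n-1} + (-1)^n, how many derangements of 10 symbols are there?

D_10 = 10·133496 + 1 = 1334961.

1334961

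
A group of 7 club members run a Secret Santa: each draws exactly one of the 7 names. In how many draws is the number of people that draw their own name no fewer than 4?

92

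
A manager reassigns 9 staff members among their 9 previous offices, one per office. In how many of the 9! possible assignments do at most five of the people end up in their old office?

362675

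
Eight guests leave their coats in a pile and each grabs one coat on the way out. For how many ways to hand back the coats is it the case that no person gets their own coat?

14833

By inclusion-exclusion, !8 = Σ (-1)^k · 8!/k! for k=0..8
= 8! - 8!/1! + 8!/2! - 8!/3! + 8!/4! - 8!/5! + 8!/6! - 8!/7! + 8!/8!
= 40320 - 40320 + 20160 - 6720 + 1680 - 336 + 56 - 8 + 1
= 14833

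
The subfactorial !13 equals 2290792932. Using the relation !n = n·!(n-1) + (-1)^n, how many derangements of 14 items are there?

!14 = 14·2290792932 + 1 = 32071101049.

32071101049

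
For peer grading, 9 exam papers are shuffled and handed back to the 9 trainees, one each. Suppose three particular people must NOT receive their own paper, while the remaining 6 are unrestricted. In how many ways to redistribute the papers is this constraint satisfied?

256320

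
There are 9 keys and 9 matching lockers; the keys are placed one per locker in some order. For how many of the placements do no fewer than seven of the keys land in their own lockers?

37

# with exactly i fixed is C(9,i)·!(9-i); sum over i=7..9:
  i=7: C(9,7)·!2 = 36·1 = 36
  i=8: C(9,8)·!1 = 9·0 = 0
  i=9: C(9,9)·!0 = 1·1 = 1
Total = 37.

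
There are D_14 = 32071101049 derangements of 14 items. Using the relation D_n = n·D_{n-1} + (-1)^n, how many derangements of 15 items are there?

D_15 = 15·32071101049 - 1 = 481066515734.

481066515734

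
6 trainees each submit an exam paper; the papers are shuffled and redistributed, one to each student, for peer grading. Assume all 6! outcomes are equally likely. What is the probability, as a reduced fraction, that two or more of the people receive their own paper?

Favorable outcomes: Σ_{i≥2} C(6,i)·!(6-i) = 15·9 + 20·2 + 15·1 + 6·0 + 1·1 = 191.
Total outcomes: 6! = 720.
Probability = 191/720 = 191/720.

191/720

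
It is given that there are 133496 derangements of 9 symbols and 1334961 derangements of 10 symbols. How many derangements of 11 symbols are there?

14684570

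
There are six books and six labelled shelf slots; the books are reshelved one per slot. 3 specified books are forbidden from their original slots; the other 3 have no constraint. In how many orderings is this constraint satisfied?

Inclusion-exclusion on the 3 forbidden self-matches:
Σ_{j=0}^{3} (-1)^j C(3,j)(6-j)!
= C(3,0)·6! - C(3,1)·5! + C(3,2)·4! - C(3,3)·3!
= 720 - 360 + 72 - 6
= 426

426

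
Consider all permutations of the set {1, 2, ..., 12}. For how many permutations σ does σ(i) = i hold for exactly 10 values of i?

66

Choose which 10 of the 12 are fixed: C(12,10) = 66.
The other 2 form a derangement: !2 = 1.
Total: 66 × 1 = 66.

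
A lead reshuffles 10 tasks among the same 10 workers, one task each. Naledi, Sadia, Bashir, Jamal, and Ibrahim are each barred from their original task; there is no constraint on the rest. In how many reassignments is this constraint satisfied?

2170680

Inclusion-exclusion on the 5 forbidden self-matches:
Σ_{j=0}^{5} (-1)^j C(5,j)(10-j)!
= C(5,0)·10! - C(5,1)·9! + C(5,2)·8! - C(5,3)·7! + C(5,4)·6! - C(5,5)·5!
= 3628800 - 1814400 + 403200 - 50400 + 3600 - 120
= 2170680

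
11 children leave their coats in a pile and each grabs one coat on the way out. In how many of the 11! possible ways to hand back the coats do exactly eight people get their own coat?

Choose which 8 of the 11 are fixed: C(11,8) = 165.
The remaining 3 must be deranged: !3 = 2.
Total: 165 × 2 = 330.

330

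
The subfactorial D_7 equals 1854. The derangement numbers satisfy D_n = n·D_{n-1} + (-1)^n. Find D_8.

14833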